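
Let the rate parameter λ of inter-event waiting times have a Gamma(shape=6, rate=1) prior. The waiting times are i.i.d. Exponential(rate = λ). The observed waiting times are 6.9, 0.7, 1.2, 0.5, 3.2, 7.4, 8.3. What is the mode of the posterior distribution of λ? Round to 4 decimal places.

λ̂_MAP = 0.4110

The Exponential(rate=λ) likelihood is ∝ λ^n e^(−λΣtᵢ). Here n = 7 and Σtᵢ = 6.9 + 0.7 + 1.2 + 0.5 + 3.2 + 7.4 + 8.3 = 28.2.
Posterior ∝ λ^5e^(−1λ) · λ^7e^(−28.2λ) = λ^12e^(−29.2λ), i.e. Gamma(13, 29.2).
Mode = (a−1)/b = 12/29.2 ≈ 0.4110.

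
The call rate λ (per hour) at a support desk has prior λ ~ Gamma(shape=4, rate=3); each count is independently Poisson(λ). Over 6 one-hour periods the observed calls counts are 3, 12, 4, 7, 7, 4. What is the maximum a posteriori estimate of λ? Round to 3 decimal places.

λ̂_MAP = 4.444

Σxᵢ = 3+12+4+7+7+4 = 37, with n = 6.
Posterior ∝ λ^3e^(−3λ) · λ^37e^(−6λ) = λ^40e^(−9λ), i.e. Gamma(shape=41, rate=9).
The mode of a Gamma(a, b) with a ≥ 1 (shape–rate) is (a−1)/b = 40/9 ≈ 4.444.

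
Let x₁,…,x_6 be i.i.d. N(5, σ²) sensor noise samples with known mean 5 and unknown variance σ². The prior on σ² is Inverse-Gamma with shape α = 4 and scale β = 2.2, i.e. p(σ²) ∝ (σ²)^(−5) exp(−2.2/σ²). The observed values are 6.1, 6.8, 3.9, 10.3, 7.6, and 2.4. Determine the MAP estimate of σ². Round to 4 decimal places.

Sum of squared deviations about the known mean: SS = (6.1−5)² + (6.8−5)² + (3.9−5)² + (10.3−5)² + (7.6−5)² + (2.4−5)² = 47.27.
The Normal likelihood contributes (σ²)^(−n/2) exp(−SS/(2σ²)), so the posterior is Inverse-Gamma(α + n/2, β + SS/2) = Inverse-Gamma(7, 25.835).
The mode of Inverse-Gamma(a, b) is b/(a+1) = 25.835/8 ≈ 3.2294.

σ̂²_MAP = 3.2294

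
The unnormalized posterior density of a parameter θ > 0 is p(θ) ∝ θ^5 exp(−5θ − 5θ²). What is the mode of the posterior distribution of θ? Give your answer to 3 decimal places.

ℓ'(θ) = 5/θ − 5 − 10θ. Setting this to zero and multiplying by θ: 10θ² + 5θ − 5 = 0.
θ = (−5 + √(5² + 4·10·5)) / (2·10) = (−5 + √225) / 20 = (−5 + 15)/20 = 1/2.
ℓ''(θ) = −5/θ² − 10 < 0, confirming a maximum.

θ̂_MAP = 0.500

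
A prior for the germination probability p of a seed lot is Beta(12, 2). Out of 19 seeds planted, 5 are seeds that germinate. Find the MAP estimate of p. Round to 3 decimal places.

p̂_MAP = 0.516

Prior: Beta(12, 2).
Data: 5 successes in 19 trials. The binomial likelihood contributes p^5(1−p)^14, so the posterior is Beta(12+5, 2+14) = Beta(17, 16).
For Beta(a, b) with a, b > 1 the mode is (a−1)/(a+b−2) = 16/31 ≈ 0.516.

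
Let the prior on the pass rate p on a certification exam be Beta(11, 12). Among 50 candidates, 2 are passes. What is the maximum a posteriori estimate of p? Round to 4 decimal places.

p̂_MAP = 0.1690

Prior: Beta(11, 12).
Data: 2 successes in 50 trials. The binomial likelihood contributes p^2(1−p)^48, so the posterior is Beta(11+2, 12+48) = Beta(13, 60).
For Beta(a, b) with a, b > 1 the mode is (a−1)/(a+b−2) = 12/71 ≈ 0.1690.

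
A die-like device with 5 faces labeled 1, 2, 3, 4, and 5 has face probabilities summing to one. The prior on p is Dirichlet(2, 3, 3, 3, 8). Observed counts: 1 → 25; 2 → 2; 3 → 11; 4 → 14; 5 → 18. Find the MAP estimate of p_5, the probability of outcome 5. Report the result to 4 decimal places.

MAP estimate: 0.2976

The posterior is Dirichlet(αᵢ + nᵢ) = Dirichlet(27, 5, 14, 17, 26).
For a Dirichlet(a₁,…,a_K) with all aᵢ > 1, the mode has j-th component (aⱼ − 1)/(Σaᵢ − K).
Here Σaᵢ = 89 and K = 5, so p_5 = (26 − 1)/(89 − 5) = 25/84 ≈ 0.2976.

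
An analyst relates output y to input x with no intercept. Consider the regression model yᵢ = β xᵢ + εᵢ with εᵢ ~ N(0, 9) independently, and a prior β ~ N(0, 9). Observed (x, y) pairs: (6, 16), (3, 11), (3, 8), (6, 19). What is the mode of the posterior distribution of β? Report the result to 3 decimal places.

β̂_MAP = 2.934

log p(β | y) = −Σ(yᵢ − βxᵢ)²/(2·9) − β²/(2·9) + const.
Setting the derivative to zero: Σxᵢ(yᵢ − βxᵢ)/9 − β/9 = 0, so β = Σxᵢyᵢ / (Σxᵢ² + σ²/τ²).
Σxᵢyᵢ = 6·16 + 3·11 + 3·8 + 6·19 = 267; Σxᵢ² = 90; σ²/τ² = 1.
β̂_MAP = 267 / (90 + 1) = 267/91 ≈ 2.934.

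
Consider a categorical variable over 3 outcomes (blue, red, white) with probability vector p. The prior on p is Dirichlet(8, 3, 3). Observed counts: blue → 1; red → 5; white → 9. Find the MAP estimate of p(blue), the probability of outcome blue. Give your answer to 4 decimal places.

The posterior is Dirichlet(αᵢ + nᵢ) = Dirichlet(9, 8, 12).
For a Dirichlet(a₁,…,a_K) with all aᵢ > 1, the mode has j-th component (aⱼ − 1)/(Σaᵢ − K).
Here Σaᵢ = 29 and K = 3, so p(blue) = (9 − 1)/(29 − 3) = 8/26 ≈ 0.3077.

MAP estimate of p(blue) = 0.3077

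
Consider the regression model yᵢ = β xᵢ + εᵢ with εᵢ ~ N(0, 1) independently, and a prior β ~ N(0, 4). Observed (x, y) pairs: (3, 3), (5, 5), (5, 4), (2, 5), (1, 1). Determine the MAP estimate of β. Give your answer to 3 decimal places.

β̂_MAP = 1.012

log p(β | y) = −Σ(yᵢ − βxᵢ)²/(2·1) − β²/(2·4) + const.
Setting the derivative to zero: Σxᵢ(yᵢ − βxᵢ)/1 − β/4 = 0, so β = Σxᵢyᵢ / (Σxᵢ² + σ²/τ²).
Σxᵢyᵢ = 3·3 + 5·5 + 5·4 + 2·5 + 1·1 = 65; Σxᵢ² = 64; σ²/τ² = 0.25.
β̂_MAP = 65 / (64 + 0.25) = 65/64.25 ≈ 1.012.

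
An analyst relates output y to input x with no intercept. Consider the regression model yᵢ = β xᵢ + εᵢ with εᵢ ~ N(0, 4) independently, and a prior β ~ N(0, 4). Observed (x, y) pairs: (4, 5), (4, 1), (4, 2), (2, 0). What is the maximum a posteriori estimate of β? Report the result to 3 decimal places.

β̂_MAP = 0.604

log p(β | y) = −Σ(yᵢ − βxᵢ)²/(2·4) − β²/(2·4) + const.
Setting the derivative to zero: Σxᵢ(yᵢ − βxᵢ)/4 − β/4 = 0, so β = Σxᵢyᵢ / (Σxᵢ² + σ²/τ²).
Σxᵢyᵢ = 4·5 + 4·1 + 4·2 + 2·0 = 32; Σxᵢ² = 52; σ²/τ² = 1.
β̂_MAP = 32 / (52 + 1) = 32/53 ≈ 0.604.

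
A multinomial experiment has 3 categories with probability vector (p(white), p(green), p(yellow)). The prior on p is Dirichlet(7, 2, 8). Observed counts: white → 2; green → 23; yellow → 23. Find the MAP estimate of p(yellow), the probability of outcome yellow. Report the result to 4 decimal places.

MAP estimate of p(yellow) = 0.4839

The posterior is Dirichlet(αᵢ + nᵢ) = Dirichlet(9, 25, 31).
For a Dirichlet(a₁,…,a_K) with all aᵢ > 1, the mode has j-th component (aⱼ − 1)/(Σaᵢ − K).
Here Σaᵢ = 65 and K = 3, so p(yellow) = (31 − 1)/(65 − 3) = 30/62 ≈ 0.4839.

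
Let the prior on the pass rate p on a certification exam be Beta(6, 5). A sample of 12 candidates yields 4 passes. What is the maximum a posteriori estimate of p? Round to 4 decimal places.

Prior: Beta(6, 5).
Data: 4 successes in 12 trials. The binomial likelihood contributes p^4(1−p)^8, so the posterior is Beta(6+4, 5+8) = Beta(10, 13).
For Beta(a, b) with a, b > 1 the mode is (a−1)/(a+b−2) = 9/21 ≈ 0.4286.

p̂_MAP = 0.4286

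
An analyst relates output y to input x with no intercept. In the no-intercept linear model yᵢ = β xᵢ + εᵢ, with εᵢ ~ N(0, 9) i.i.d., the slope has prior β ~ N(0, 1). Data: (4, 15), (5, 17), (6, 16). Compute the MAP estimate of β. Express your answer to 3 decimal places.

log p(β | y) = −Σ(yᵢ − βxᵢ)²/(2·9) − β²/(2·1) + const.
Setting the derivative to zero: Σxᵢ(yᵢ − βxᵢ)/9 − β/1 = 0, so β = Σxᵢyᵢ / (Σxᵢ² + σ²/τ²).
Σxᵢyᵢ = 4·15 + 5·17 + 6·16 = 241; Σxᵢ² = 77; σ²/τ² = 9.
β̂_MAP = 241 / (77 + 9) = 241/86 ≈ 2.802.

β̂_MAP = 2.802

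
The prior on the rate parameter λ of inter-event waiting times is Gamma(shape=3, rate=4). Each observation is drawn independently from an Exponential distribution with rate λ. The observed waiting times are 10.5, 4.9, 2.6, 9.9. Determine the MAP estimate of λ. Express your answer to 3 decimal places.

λ̂_MAP = 0.188

The Exponential(rate=λ) likelihood is ∝ λ^n e^(−λΣtᵢ). Here n = 4 and Σtᵢ = 10.5 + 4.9 + 2.6 + 9.9 = 27.9.
Posterior ∝ λ^2e^(−4λ) · λ^4e^(−27.9λ) = λ^6e^(−31.9λ), i.e. Gamma(7, 31.9).
Mode = (a−1)/b = 6/31.9 ≈ 0.188.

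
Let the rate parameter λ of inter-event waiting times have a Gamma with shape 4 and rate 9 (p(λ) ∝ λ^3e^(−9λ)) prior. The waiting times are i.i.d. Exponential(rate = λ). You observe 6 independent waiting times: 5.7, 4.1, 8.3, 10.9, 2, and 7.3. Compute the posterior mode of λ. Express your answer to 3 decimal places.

The Exponential(rate=λ) likelihood is ∝ λ^n e^(−λΣtᵢ). Here n = 6 and Σtᵢ = 5.7 + 4.1 + 8.3 + 10.9 + 2 + 7.3 = 38.3.
Posterior ∝ λ^3e^(−9λ) · λ^6e^(−38.3λ) = λ^9e^(−47.3λ), i.e. Gamma(10, 47.3).
Mode = (a−1)/b = 9/47.3 ≈ 0.190.

λ̂_MAP = 0.190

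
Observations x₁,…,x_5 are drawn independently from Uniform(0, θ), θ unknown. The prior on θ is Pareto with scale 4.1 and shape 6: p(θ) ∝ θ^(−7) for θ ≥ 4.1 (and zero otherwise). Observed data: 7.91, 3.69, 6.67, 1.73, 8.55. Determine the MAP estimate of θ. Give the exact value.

The Uniform(0, θ) likelihood is θ^(−n) for θ ≥ max(xᵢ), zero otherwise. Here max(xᵢ) = 8.55.
Posterior ∝ θ^(−7) · θ^(−5) = θ^(−12) on θ ≥ max(4.1, 8.55) = 8.55.
This density is strictly decreasing in θ, so the posterior mode lies at the lower boundary of the support.

θ̂_MAP = 8.55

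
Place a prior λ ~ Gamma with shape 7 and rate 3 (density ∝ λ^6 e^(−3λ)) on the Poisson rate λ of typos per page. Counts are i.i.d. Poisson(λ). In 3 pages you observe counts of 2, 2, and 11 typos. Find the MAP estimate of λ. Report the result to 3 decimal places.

λ̂_MAP = 3.500

Σxᵢ = 2+2+11 = 15, with n = 3.
Posterior ∝ λ^6e^(−3λ) · λ^15e^(−3λ) = λ^21e^(−6λ), i.e. Gamma(shape=22, rate=6).
The mode of a Gamma(a, b) with a ≥ 1 (shape–rate) is (a−1)/b = 21/6 ≈ 3.500.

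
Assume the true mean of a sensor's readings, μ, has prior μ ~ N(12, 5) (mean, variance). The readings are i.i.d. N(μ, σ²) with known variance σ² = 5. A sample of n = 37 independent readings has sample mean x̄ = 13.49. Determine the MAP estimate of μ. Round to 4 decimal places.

μ̂_MAP = 13.4508

n = 37, x̄ = 13.49.
For a Normal prior and Normal likelihood with known variance, the posterior is Normal; its mode equals its mean, the precision-weighted average.
Prior precision 1/σ₀² = 1/5 = 0.2; data precision n/σ² = 37/5 = 7.4.
μ̂ = (0.2·12 + 7.4·13.49) / (0.2 + 7.4) = 102.226/7.6 = 51113/3800 ≈ 13.4508.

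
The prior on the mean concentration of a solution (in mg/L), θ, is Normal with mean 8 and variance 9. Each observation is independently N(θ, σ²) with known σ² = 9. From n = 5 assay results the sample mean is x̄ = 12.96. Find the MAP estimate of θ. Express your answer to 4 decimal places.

θ̂_MAP = 12.1333

n = 5, x̄ = 12.96.
For a Normal prior and Normal likelihood with known variance, the posterior is Normal; its mode equals its mean, the precision-weighted average.
Prior precision 1/σ₀² = 1/9; data precision n/σ² = 5/9.
θ̂ = ((1/9)·8 + (5/9)·12.96) / (1/9 + 5/9) = (364/45)/(2/3) = 182/15 ≈ 12.1333.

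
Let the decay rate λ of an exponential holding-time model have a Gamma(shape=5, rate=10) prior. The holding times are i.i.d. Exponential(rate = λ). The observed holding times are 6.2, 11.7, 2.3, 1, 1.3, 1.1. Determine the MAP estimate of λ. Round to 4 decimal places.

λ̂_MAP = 0.2976

The Exponential(rate=λ) likelihood is ∝ λ^n e^(−λΣtᵢ). Here n = 6 and Σtᵢ = 6.2 + 11.7 + 2.3 + 1 + 1.3 + 1.1 = 23.6.
Posterior ∝ λ^4e^(−10λ) · λ^6e^(−23.6λ) = λ^10e^(−33.6λ), i.e. Gamma(11, 33.6).
Mode = (a−1)/b = 10/33.6 ≈ 0.2976.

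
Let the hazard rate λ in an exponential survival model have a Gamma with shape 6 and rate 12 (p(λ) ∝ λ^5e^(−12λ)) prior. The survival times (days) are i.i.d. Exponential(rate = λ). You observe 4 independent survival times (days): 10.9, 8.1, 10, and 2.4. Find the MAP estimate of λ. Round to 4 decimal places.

λ̂_MAP = 0.2074

The Exponential(rate=λ) likelihood is ∝ λ^n e^(−λΣtᵢ). Here n = 4 and Σtᵢ = 10.9 + 8.1 + 10 + 2.4 = 31.4.
Posterior ∝ λ^5e^(−12λ) · λ^4e^(−31.4λ) = λ^9e^(−43.4λ), i.e. Gamma(10, 43.4).
Mode = (a−1)/b = 9/43.4 ≈ 0.2074.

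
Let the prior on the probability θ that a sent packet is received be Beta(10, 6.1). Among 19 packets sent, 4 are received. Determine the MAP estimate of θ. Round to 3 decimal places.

Prior: Beta(10, 6.1).
Data: 4 successes in 19 trials. The binomial likelihood contributes θ^4(1−θ)^15, so the posterior is Beta(10+4, 6.1+15) = Beta(14, 21.1).
For Beta(a, b) with a, b > 1 the mode is (a−1)/(a+b−2) = 13/33.1 ≈ 0.393.

θ̂_MAP = 0.393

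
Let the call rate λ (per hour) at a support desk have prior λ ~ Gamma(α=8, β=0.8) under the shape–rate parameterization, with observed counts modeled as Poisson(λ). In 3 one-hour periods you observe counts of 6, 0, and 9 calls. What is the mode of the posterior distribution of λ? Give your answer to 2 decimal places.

λ̂_MAP = 5.79

Σxᵢ = 6+0+9 = 15, with n = 3.
Posterior ∝ λ^7e^(−0.8λ) · λ^15e^(−3λ) = λ^22e^(−3.8λ), i.e. Gamma(shape=23, rate=3.8).
The mode of a Gamma(a, b) with a ≥ 1 (shape–rate) is (a−1)/b = 22/3.8 ≈ 5.79.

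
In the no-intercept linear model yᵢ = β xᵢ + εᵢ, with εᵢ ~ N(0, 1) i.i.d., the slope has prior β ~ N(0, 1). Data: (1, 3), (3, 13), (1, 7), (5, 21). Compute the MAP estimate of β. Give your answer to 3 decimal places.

log p(β | y) = −Σ(yᵢ − βxᵢ)²/(2·1) − β²/(2·1) + const.
Setting the derivative to zero: Σxᵢ(yᵢ − βxᵢ)/1 − β/1 = 0, so β = Σxᵢyᵢ / (Σxᵢ² + σ²/τ²).
Σxᵢyᵢ = 1·3 + 3·13 + 1·7 + 5·21 = 154; Σxᵢ² = 36; σ²/τ² = 1.
β̂_MAP = 154 / (36 + 1) = 154/37 ≈ 4.162.

β̂_MAP = 4.162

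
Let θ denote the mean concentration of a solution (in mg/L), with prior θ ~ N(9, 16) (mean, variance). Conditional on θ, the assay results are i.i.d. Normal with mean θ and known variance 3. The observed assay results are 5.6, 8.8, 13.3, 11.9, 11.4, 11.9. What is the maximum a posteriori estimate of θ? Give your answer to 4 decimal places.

θ̂_MAP = 10.4384

n = 6; x̄ = (5.6 + 8.8 + 13.3 + 11.9 + 11.4 + 11.9)/6 = 62.9/6 = 629/60 ≈ 10.4833.
For a Normal prior and Normal likelihood with known variance, the posterior is Normal; its mode equals its mean, the precision-weighted average.
Prior precision 1/σ₀² = 1/16 = 0.0625; data precision n/σ² = 6/3 = 2.
θ̂ = (0.0625·9 + 2·(629/60)) / (0.0625 + 2) = (5167/240)/2.0625 = 5167/495 ≈ 10.4384.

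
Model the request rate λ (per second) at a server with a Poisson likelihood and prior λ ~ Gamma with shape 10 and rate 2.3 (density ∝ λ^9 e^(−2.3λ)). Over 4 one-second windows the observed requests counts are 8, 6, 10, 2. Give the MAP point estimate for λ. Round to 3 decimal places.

Σxᵢ = 8+6+10+2 = 26, with n = 4.
Posterior ∝ λ^9e^(−2.3λ) · λ^26e^(−4λ) = λ^35e^(−6.3λ), i.e. Gamma(shape=36, rate=6.3).
The mode of a Gamma(a, b) with a ≥ 1 (shape–rate) is (a−1)/b = 35/6.3 ≈ 5.556.

λ̂_MAP = 5.556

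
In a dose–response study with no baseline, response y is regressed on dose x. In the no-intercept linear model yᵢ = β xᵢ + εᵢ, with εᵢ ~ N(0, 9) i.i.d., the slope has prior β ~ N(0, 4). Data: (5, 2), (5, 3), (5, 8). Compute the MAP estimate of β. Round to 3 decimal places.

log p(β | y) = −Σ(yᵢ − βxᵢ)²/(2·9) − β²/(2·4) + const.
Setting the derivative to zero: Σxᵢ(yᵢ − βxᵢ)/9 − β/4 = 0, so β = Σxᵢyᵢ / (Σxᵢ² + σ²/τ²).
Σxᵢyᵢ = 5·2 + 5·3 + 5·8 = 65; Σxᵢ² = 75; σ²/τ² = 2.25.
β̂_MAP = 65 / (75 + 2.25) = 65/77.25 ≈ 0.841.

β̂_MAP = 0.841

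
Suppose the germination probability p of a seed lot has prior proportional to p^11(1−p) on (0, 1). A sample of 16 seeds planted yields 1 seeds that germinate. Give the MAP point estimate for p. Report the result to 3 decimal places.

p̂_MAP = 0.429

The prior density ∝ p^11(1−p)^1 is the kernel of Beta(12, 2).
Data: 1 success in 16 trials. The binomial likelihood contributes p(1−p)^15, so the posterior is Beta(12+1, 2+15) = Beta(13, 17).
For Beta(a, b) with a, b > 1 the mode is (a−1)/(a+b−2) = 12/28 ≈ 0.429.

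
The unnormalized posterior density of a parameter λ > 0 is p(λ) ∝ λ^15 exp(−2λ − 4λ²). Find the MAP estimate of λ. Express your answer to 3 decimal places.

ℓ'(λ) = 15/λ − 2 − 8λ. Setting this to zero and multiplying by λ: 8λ² + 2λ − 15 = 0.
λ = (−2 + √(2² + 4·8·15)) / (2·8) = (−2 + √484) / 16 = (−2 + 22)/16 = 5/4.
ℓ''(λ) = −15/λ² − 8 < 0, confirming a maximum.

λ̂_MAP = 1.250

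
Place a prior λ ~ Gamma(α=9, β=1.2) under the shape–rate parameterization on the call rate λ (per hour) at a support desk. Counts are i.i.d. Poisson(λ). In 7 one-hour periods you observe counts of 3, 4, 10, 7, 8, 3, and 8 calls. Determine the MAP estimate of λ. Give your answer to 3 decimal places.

λ̂_MAP = 6.220

Σxᵢ = 3+4+10+7+8+3+8 = 43, with n = 7.
Posterior ∝ λ^8e^(−1.2λ) · λ^43e^(−7λ) = λ^51e^(−8.2λ), i.e. Gamma(shape=52, rate=8.2).
The mode of a Gamma(a, b) with a ≥ 1 (shape–rate) is (a−1)/b = 51/8.2 ≈ 6.220.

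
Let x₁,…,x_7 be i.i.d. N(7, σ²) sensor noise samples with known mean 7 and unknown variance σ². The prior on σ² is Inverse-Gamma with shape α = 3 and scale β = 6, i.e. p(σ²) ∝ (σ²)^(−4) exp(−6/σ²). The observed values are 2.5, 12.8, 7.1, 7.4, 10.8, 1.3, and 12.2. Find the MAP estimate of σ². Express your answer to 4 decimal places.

σ̂²_MAP = 9.3353

Sum of squared deviations about the known mean: SS = (2.5−7)² + (12.8−7)² + (7.1−7)² + (7.4−7)² + (10.8−7)² + (1.3−7)² + (12.2−7)² = 128.03.
The Normal likelihood contributes (σ²)^(−n/2) exp(−SS/(2σ²)), so the posterior is Inverse-Gamma(α + n/2, β + SS/2) = Inverse-Gamma(6.5, 70.015).
The mode of Inverse-Gamma(a, b) is b/(a+1) = 70.015/7.5 ≈ 9.3353.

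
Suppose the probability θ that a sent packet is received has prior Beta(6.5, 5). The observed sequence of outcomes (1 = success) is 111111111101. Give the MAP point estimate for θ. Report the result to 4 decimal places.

θ̂_MAP = 0.7674

Prior: Beta(6.5, 5).
Data: 11 successes in 12 trials (from the sequence). The binomial likelihood contributes θ^11(1−θ)^1, so the posterior is Beta(6.5+11, 5+1) = Beta(17.5, 6).
For Beta(a, b) with a, b > 1 the mode is (a−1)/(a+b−2) = 16.5/21.5 ≈ 0.7674.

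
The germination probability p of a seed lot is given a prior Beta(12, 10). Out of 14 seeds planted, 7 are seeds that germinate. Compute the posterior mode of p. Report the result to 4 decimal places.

Prior: Beta(12, 10).
Data: 7 successes in 14 trials. The binomial likelihood contributes p^7(1−p)^7, so the posterior is Beta(12+7, 10+7) = Beta(19, 17).
For Beta(a, b) with a, b > 1 the mode is (a−1)/(a+b−2) = 18/34 ≈ 0.5294.

p̂_MAP = 0.5294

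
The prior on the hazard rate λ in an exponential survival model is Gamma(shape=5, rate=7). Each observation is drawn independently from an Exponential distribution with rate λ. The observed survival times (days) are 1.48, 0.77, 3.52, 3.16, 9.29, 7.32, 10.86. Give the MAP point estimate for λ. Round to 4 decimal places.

The Exponential(rate=λ) likelihood is ∝ λ^n e^(−λΣtᵢ). Here n = 7 and Σtᵢ = 1.48 + 0.77 + 3.52 + 3.16 + 9.29 + 7.32 + 10.86 = 36.40.
Posterior ∝ λ^4e^(−7λ) · λ^7e^(−36.40λ) = λ^11e^(−43.40λ), i.e. Gamma(12, 43.40).
Mode = (a−1)/b = 11/43.40 ≈ 0.2535.

λ̂_MAP = 0.2535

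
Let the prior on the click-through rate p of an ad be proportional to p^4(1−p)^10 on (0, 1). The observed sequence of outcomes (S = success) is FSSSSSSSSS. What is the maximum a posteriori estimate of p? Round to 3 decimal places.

p̂_MAP = 0.542

The prior density ∝ p^4(1−p)^10 is the kernel of Beta(5, 11).
Data: 9 successes in 10 trials (from the sequence). The binomial likelihood contributes p^9(1−p)^1, so the posterior is Beta(5+9, 11+1) = Beta(14, 12).
For Beta(a, b) with a, b > 1 the mode is (a−1)/(a+b−2) = 13/24 ≈ 0.542.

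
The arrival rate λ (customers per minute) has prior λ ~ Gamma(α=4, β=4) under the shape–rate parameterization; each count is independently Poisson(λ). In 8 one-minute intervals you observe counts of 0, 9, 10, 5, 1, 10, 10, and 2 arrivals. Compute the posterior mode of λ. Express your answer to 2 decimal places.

λ̂_MAP = 4.17

Σxᵢ = 0+9+10+5+1+10+10+2 = 47, with n = 8.
Posterior ∝ λ^3e^(−4λ) · λ^47e^(−8λ) = λ^50e^(−12λ), i.e. Gamma(shape=51, rate=12).
The mode of a Gamma(a, b) with a ≥ 1 (shape–rate) is (a−1)/b = 50/12 ≈ 4.17.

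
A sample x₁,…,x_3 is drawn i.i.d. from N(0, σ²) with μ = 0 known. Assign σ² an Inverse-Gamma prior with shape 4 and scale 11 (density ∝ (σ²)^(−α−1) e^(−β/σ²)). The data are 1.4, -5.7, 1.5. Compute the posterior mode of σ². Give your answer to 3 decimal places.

σ̂²_MAP = 4.515

Sum of squared deviations about the known mean: SS = (1.4−0)² + (-5.7−0)² + (1.5−0)² = 36.7.
The Normal likelihood contributes (σ²)^(−n/2) exp(−SS/(2σ²)), so the posterior is Inverse-Gamma(α + n/2, β + SS/2) = Inverse-Gamma(5.5, 29.35).
The mode of Inverse-Gamma(a, b) is b/(a+1) = 29.35/6.5 ≈ 4.515.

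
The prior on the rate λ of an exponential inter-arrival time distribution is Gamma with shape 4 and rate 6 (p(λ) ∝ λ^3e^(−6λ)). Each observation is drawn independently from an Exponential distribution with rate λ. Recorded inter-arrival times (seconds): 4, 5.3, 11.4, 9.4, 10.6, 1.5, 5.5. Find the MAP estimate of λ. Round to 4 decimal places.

λ̂_MAP = 0.1862

The Exponential(rate=λ) likelihood is ∝ λ^n e^(−λΣtᵢ). Here n = 7 and Σtᵢ = 4 + 5.3 + 11.4 + 9.4 + 10.6 + 1.5 + 5.5 = 47.7.
Posterior ∝ λ^3e^(−6λ) · λ^7e^(−47.7λ) = λ^10e^(−53.7λ), i.e. Gamma(11, 53.7).
Mode = (a−1)/b = 10/53.7 ≈ 0.1862.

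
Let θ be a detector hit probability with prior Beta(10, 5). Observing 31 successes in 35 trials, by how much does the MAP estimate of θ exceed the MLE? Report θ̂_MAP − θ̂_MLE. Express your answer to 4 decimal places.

MAP − MLE = -0.0524

Posterior is Beta(41, 9); MAP = (41−1)/(50−2) = 40/48 ≈ 0.83333.
MLE ignores the prior: θ̂_MLE = k/n = 31/35 ≈ 0.88571.
Difference = 40/48 − 31/35 = -11/210 ≈ -0.0524.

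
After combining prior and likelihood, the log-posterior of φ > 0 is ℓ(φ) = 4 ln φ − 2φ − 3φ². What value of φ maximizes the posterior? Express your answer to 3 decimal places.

φ̂_MAP = 0.667

ℓ'(φ) = 4/φ − 2 − 6φ. Setting this to zero and multiplying by φ: 6φ² + 2φ − 4 = 0.
φ = (−2 + √(2² + 4·6·4)) / (2·6) = (−2 + √100) / 12 = (−2 + 10)/12 = 2/3.
ℓ''(φ) = −4/φ² − 6 < 0, confirming a maximum.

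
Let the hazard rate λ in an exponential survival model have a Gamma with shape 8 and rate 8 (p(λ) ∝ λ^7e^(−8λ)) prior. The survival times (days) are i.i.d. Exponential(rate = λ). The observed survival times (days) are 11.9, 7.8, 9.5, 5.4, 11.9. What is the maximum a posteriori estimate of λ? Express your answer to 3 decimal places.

The Exponential(rate=λ) likelihood is ∝ λ^n e^(−λΣtᵢ). Here n = 5 and Σtᵢ = 11.9 + 7.8 + 9.5 + 5.4 + 11.9 = 46.5.
Posterior ∝ λ^7e^(−8λ) · λ^5e^(−46.5λ) = λ^12e^(−54.5λ), i.e. Gamma(13, 54.5).
Mode = (a−1)/b = 12/54.5 ≈ 0.220.

λ̂_MAP = 0.220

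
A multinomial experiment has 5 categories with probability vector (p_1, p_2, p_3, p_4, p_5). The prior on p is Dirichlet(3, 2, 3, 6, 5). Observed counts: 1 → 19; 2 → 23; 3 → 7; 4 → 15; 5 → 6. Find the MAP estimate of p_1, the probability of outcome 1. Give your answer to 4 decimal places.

MAP estimate: 0.2500

The posterior is Dirichlet(αᵢ + nᵢ) = Dirichlet(22, 25, 10, 21, 11).
For a Dirichlet(a₁,…,a_K) with all aᵢ > 1, the mode has j-th component (aⱼ − 1)/(Σaᵢ − K).
Here Σaᵢ = 89 and K = 5, so p_1 = (22 − 1)/(89 − 5) = 21/84 ≈ 0.2500.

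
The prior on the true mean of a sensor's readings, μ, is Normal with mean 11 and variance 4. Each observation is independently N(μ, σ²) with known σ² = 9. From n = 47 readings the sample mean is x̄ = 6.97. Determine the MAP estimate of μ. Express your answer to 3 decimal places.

μ̂_MAP = 7.154

n = 47, x̄ = 6.97.
For a Normal prior and Normal likelihood with known variance, the posterior is Normal; its mode equals its mean, the precision-weighted average.
Prior precision 1/σ₀² = 1/4 = 0.25; data precision n/σ² = 47/9.
μ̂ = (0.25·11 + (47/9)·6.97) / (0.25 + 47/9) = (17617/450)/(197/36) = 35234/4925 ≈ 7.154.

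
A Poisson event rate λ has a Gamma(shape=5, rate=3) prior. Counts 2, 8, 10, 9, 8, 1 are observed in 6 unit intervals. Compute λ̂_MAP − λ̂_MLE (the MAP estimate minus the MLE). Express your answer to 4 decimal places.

Σxᵢ = 38. Posterior is Gamma(43, 9); MAP = (43−1)/9 = 42/9 ≈ 4.66667.
MLE = x̄ = 38/6 ≈ 6.33333.
Difference = 42/9 − 38/6 = -5/3 ≈ -1.6667.

MAP − MLE = -1.6667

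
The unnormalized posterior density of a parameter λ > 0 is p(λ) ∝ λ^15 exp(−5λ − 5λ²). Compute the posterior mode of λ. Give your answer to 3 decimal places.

ℓ'(λ) = 15/λ − 5 − 10λ. Setting this to zero and multiplying by λ: 10λ² + 5λ − 15 = 0.
λ = (−5 + √(5² + 4·10·15)) / (2·10) = (−5 + √625) / 20 = (−5 + 25)/20 = 1.
ℓ''(λ) = −15/λ² − 10 < 0, confirming a maximum.

λ̂_MAP = 1.000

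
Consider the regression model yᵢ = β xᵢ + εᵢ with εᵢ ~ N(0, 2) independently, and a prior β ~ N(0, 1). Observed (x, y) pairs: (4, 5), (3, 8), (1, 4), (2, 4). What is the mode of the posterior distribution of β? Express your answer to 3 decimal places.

β̂_MAP = 1.750

log p(β | y) = −Σ(yᵢ − βxᵢ)²/(2·2) − β²/(2·1) + const.
Setting the derivative to zero: Σxᵢ(yᵢ − βxᵢ)/2 − β/1 = 0, so β = Σxᵢyᵢ / (Σxᵢ² + σ²/τ²).
Σxᵢyᵢ = 4·5 + 3·8 + 1·4 + 2·4 = 56; Σxᵢ² = 30; σ²/τ² = 2.
β̂_MAP = 56 / (30 + 2) = 56/32 ≈ 1.750.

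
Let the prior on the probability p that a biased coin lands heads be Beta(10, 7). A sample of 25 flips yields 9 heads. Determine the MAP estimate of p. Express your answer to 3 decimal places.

Prior: Beta(10, 7).
Data: 9 successes in 25 trials. The binomial likelihood contributes p^9(1−p)^16, so the posterior is Beta(10+9, 7+16) = Beta(19, 23).
For Beta(a, b) with a, b > 1 the mode is (a−1)/(a+b−2) = 18/40 ≈ 0.450.

p̂_MAP = 0.450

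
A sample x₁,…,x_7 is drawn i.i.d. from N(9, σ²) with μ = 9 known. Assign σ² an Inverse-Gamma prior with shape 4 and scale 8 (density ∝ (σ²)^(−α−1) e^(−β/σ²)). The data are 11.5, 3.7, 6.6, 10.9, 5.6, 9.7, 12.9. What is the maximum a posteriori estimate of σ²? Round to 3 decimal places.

σ̂²_MAP = 5.116

Sum of squared deviations about the known mean: SS = (11.5−9)² + (3.7−9)² + (6.6−9)² + (10.9−9)² + (5.6−9)² + (9.7−9)² + (12.9−9)² = 70.97.
The Normal likelihood contributes (σ²)^(−n/2) exp(−SS/(2σ²)), so the posterior is Inverse-Gamma(α + n/2, β + SS/2) = Inverse-Gamma(7.5, 43.485).
The mode of Inverse-Gamma(a, b) is b/(a+1) = 43.485/8.5 ≈ 5.116.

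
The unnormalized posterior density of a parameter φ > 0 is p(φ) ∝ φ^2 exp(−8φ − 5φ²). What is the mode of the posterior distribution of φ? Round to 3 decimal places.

φ̂_MAP = 0.200

ℓ'(φ) = 2/φ − 8 − 10φ. Setting this to zero and multiplying by φ: 10φ² + 8φ − 2 = 0.
φ = (−8 + √(8² + 4·10·2)) / (2·10) = (−8 + √144) / 20 = (−8 + 12)/20 = 1/5.
ℓ''(φ) = −2/φ² − 10 < 0, confirming a maximum.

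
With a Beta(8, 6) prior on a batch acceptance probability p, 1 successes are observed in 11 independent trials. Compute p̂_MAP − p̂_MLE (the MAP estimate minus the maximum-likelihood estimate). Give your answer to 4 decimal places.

MAP − MLE = 0.2569

Posterior is Beta(9, 16); MAP = (9−1)/(25−2) = 8/23 ≈ 0.34783.
MLE ignores the prior: p̂_MLE = k/n = 1/11 ≈ 0.09091.
Difference = 8/23 − 1/11 = 65/253 ≈ 0.2569.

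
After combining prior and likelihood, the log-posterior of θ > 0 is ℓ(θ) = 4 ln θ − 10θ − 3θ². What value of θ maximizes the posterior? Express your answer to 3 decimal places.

θ̂_MAP = 0.333

ℓ'(θ) = 4/θ − 10 − 6θ. Setting this to zero and multiplying by θ: 6θ² + 10θ − 4 = 0.
θ = (−10 + √(10² + 4·6·4)) / (2·6) = (−10 + √196) / 12 = (−10 + 14)/12 = 1/3.
ℓ''(θ) = −4/θ² − 6 < 0, confirming a maximum.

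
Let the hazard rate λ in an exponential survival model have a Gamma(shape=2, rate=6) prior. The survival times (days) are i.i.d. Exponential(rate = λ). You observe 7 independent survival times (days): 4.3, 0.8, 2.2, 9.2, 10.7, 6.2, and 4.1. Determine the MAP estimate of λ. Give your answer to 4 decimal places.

The Exponential(rate=λ) likelihood is ∝ λ^n e^(−λΣtᵢ). Here n = 7 and Σtᵢ = 4.3 + 0.8 + 2.2 + 9.2 + 10.7 + 6.2 + 4.1 = 37.5.
Posterior ∝ λe^(−6λ) · λ^7e^(−37.5λ) = λ^8e^(−43.5λ), i.e. Gamma(9, 43.5).
Mode = (a−1)/b = 8/43.5 ≈ 0.1839.

λ̂_MAP = 0.1839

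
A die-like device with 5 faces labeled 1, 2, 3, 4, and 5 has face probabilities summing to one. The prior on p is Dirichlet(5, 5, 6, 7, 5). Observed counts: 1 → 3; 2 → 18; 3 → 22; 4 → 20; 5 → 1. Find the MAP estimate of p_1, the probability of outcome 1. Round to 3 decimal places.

MAP estimate: 0.080

The posterior is Dirichlet(αᵢ + nᵢ) = Dirichlet(8, 23, 28, 27, 6).
For a Dirichlet(a₁,…,a_K) with all aᵢ > 1, the mode has j-th component (aⱼ − 1)/(Σaᵢ − K).
Here Σaᵢ = 92 and K = 5, so p_1 = (8 − 1)/(92 − 5) = 7/87 ≈ 0.080.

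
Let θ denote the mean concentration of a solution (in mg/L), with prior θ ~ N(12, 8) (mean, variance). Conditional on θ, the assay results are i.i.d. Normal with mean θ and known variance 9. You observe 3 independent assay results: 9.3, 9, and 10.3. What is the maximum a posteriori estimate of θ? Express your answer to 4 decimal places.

θ̂_MAP = 10.2061

n = 3; x̄ = (9.3 + 9 + 10.3)/3 = 28.6/3 = 143/15 ≈ 9.5333.
For a Normal prior and Normal likelihood with known variance, the posterior is Normal; its mode equals its mean, the precision-weighted average.
Prior precision 1/σ₀² = 1/8 = 0.125; data precision n/σ² = 3/9 = 1/3.
θ̂ = (0.125·12 + (1/3)·(143/15)) / (0.125 + 1/3) = (421/90)/(11/24) = 1684/165 ≈ 10.2061.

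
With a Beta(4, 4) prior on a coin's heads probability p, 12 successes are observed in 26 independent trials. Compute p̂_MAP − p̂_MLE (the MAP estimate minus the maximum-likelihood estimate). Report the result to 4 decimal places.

MAP − MLE = 0.0072

Posterior is Beta(16, 18); MAP = (16−1)/(34−2) = 15/32 ≈ 0.46875.
MLE ignores the prior: p̂_MLE = k/n = 12/26 ≈ 0.46154.
Difference = 15/32 − 12/26 = 3/416 ≈ 0.0072.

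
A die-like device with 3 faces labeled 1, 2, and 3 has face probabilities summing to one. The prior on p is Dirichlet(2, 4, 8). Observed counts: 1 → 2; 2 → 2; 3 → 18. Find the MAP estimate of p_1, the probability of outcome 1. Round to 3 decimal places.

MAP estimate: 0.091

The posterior is Dirichlet(αᵢ + nᵢ) = Dirichlet(4, 6, 26).
For a Dirichlet(a₁,…,a_K) with all aᵢ > 1, the mode has j-th component (aⱼ − 1)/(Σaᵢ − K).
Here Σaᵢ = 36 and K = 3, so p_1 = (4 − 1)/(36 − 3) = 3/33 ≈ 0.091.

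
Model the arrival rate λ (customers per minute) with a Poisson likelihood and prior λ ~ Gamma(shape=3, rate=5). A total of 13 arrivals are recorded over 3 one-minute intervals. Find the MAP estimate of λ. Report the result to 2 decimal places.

Σxᵢ = 13, n = 3.
Posterior ∝ λ^2e^(−5λ) · λ^13e^(−3λ) = λ^15e^(−8λ), i.e. Gamma(shape=16, rate=8).
The mode of a Gamma(a, b) with a ≥ 1 (shape–rate) is (a−1)/b = 15/8 ≈ 1.88.

λ̂_MAP = 1.88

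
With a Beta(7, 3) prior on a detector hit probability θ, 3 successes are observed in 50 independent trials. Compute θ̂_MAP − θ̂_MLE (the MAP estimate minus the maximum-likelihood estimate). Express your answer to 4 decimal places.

Posterior is Beta(10, 50); MAP = (10−1)/(60−2) = 9/58 ≈ 0.15517.
MLE ignores the prior: θ̂_MLE = k/n = 3/50 ≈ 0.06000.
Difference = 9/58 − 3/50 = 69/725 ≈ 0.0952.

MAP − MLE = 0.0952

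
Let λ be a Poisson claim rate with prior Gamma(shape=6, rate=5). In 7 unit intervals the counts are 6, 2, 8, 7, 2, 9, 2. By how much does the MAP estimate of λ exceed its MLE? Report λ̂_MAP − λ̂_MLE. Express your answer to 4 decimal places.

MAP − MLE = -1.7262

Σxᵢ = 36. Posterior is Gamma(42, 12); MAP = (42−1)/12 = 41/12 ≈ 3.41667.
MLE = x̄ = 36/7 ≈ 5.14286.
Difference = 41/12 − 36/7 = -145/84 ≈ -1.7262.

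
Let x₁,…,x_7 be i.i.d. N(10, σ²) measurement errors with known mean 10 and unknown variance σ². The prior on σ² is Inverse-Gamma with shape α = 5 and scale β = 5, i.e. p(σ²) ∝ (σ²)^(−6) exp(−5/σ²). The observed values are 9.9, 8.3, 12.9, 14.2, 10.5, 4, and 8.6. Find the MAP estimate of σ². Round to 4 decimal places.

σ̂²_MAP = 4.0611

Sum of squared deviations about the known mean: SS = (9.9−10)² + (8.3−10)² + (12.9−10)² + (14.2−10)² + (10.5−10)² + (4−10)² + (8.6−10)² = 67.16.
The Normal likelihood contributes (σ²)^(−n/2) exp(−SS/(2σ²)), so the posterior is Inverse-Gamma(α + n/2, β + SS/2) = Inverse-Gamma(8.5, 38.58).
The mode of Inverse-Gamma(a, b) is b/(a+1) = 38.58/9.5 ≈ 4.0611.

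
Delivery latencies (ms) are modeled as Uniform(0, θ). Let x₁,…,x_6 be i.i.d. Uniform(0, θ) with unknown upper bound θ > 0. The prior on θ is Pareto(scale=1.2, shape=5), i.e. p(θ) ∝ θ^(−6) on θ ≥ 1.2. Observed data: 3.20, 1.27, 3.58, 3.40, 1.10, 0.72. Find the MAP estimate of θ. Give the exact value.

The Uniform(0, θ) likelihood is θ^(−n) for θ ≥ max(xᵢ), zero otherwise. Here max(xᵢ) = 3.58.
Posterior ∝ θ^(−6) · θ^(−6) = θ^(−12) on θ ≥ max(1.2, 3.58) = 3.58.
This density is strictly decreasing in θ, so the posterior mode lies at the lower boundary of the support.

θ̂_MAP = 3.58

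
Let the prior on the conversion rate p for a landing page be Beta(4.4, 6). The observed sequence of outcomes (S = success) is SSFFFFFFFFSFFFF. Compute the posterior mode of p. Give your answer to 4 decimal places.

p̂_MAP = 0.2735

Prior: Beta(4.4, 6).
Data: 3 successes in 15 trials (from the sequence). The binomial likelihood contributes p^3(1−p)^12, so the posterior is Beta(4.4+3, 6+12) = Beta(7.4, 18).
For Beta(a, b) with a, b > 1 the mode is (a−1)/(a+b−2) = 6.4/23.4 ≈ 0.2735.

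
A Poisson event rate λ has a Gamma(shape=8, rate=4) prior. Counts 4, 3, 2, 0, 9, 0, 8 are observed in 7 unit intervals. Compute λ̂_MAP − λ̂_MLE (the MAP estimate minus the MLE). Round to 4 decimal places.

MAP − MLE = -0.7143

Σxᵢ = 26. Posterior is Gamma(34, 11); MAP = (34−1)/11 = 33/11 ≈ 3.00000.
MLE = x̄ = 26/7 ≈ 3.71429.
Difference = 33/11 − 26/7 = -5/7 ≈ -0.7143.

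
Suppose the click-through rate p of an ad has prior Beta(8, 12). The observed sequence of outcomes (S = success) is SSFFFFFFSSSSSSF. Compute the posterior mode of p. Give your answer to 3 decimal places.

p̂_MAP = 0.455

Prior: Beta(8, 12).
Data: 8 successes in 15 trials (from the sequence). The binomial likelihood contributes p^8(1−p)^7, so the posterior is Beta(8+8, 12+7) = Beta(16, 19).
For Beta(a, b) with a, b > 1 the mode is (a−1)/(a+b−2) = 15/33 ≈ 0.455.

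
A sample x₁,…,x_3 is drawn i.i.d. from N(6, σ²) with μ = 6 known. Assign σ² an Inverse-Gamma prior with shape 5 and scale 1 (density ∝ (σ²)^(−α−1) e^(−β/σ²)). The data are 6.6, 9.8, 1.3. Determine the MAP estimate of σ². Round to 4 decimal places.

Sum of squared deviations about the known mean: SS = (6.6−6)² + (9.8−6)² + (1.3−6)² = 36.89.
The Normal likelihood contributes (σ²)^(−n/2) exp(−SS/(2σ²)), so the posterior is Inverse-Gamma(α + n/2, β + SS/2) = Inverse-Gamma(6.5, 19.445).
The mode of Inverse-Gamma(a, b) is b/(a+1) = 19.445/7.5 ≈ 2.5927.

σ̂²_MAP = 2.5927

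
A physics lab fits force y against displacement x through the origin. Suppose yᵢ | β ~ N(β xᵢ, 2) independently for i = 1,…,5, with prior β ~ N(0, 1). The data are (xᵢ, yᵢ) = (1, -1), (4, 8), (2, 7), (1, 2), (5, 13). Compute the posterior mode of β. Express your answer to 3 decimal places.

log p(β | y) = −Σ(yᵢ − βxᵢ)²/(2·2) − β²/(2·1) + const.
Setting the derivative to zero: Σxᵢ(yᵢ − βxᵢ)/2 − β/1 = 0, so β = Σxᵢyᵢ / (Σxᵢ² + σ²/τ²).
Σxᵢyᵢ = 1·(-1) + 4·8 + 2·7 + 1·2 + 5·13 = 112; Σxᵢ² = 47; σ²/τ² = 2.
β̂_MAP = 112 / (47 + 2) = 112/49 ≈ 2.286.

β̂_MAP = 2.286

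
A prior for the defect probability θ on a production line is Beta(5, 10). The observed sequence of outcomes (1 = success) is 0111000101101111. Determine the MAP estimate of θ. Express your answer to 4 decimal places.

θ̂_MAP = 0.4828

Prior: Beta(5, 10).
Data: 10 successes in 16 trials (from the sequence). The binomial likelihood contributes θ^10(1−θ)^6, so the posterior is Beta(5+10, 10+6) = Beta(15, 16).
For Beta(a, b) with a, b > 1 the mode is (a−1)/(a+b−2) = 14/29 ≈ 0.4828.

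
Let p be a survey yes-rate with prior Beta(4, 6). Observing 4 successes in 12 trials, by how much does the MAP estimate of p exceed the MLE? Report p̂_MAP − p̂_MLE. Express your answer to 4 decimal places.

MAP − MLE = 0.0167

Posterior is Beta(8, 14); MAP = (8−1)/(22−2) = 7/20 ≈ 0.35000.
MLE ignores the prior: p̂_MLE = k/n = 4/12 ≈ 0.33333.
Difference = 7/20 − 4/12 = 1/60 ≈ 0.0167.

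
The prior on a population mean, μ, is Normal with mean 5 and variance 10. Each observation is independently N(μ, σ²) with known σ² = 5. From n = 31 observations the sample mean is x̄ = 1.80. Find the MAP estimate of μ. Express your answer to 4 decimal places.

n = 31, x̄ = 1.80.
For a Normal prior and Normal likelihood with known variance, the posterior is Normal; its mode equals its mean, the precision-weighted average.
Prior precision 1/σ₀² = 1/10 = 0.1; data precision n/σ² = 31/5 = 6.2.
μ̂ = (0.1·5 + 6.2·1.8) / (0.1 + 6.2) = 11.66/6.3 = 583/315 ≈ 1.8508.

μ̂_MAP = 1.8508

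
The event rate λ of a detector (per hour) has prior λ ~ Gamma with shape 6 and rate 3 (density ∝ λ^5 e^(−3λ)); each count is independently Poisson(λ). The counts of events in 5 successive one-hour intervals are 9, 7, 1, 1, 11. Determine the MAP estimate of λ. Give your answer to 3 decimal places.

Σxᵢ = 9+7+1+1+11 = 29, with n = 5.
Posterior ∝ λ^5e^(−3λ) · λ^29e^(−5λ) = λ^34e^(−8λ), i.e. Gamma(shape=35, rate=8).
The mode of a Gamma(a, b) with a ≥ 1 (shape–rate) is (a−1)/b = 34/8 ≈ 4.250.

λ̂_MAP = 4.250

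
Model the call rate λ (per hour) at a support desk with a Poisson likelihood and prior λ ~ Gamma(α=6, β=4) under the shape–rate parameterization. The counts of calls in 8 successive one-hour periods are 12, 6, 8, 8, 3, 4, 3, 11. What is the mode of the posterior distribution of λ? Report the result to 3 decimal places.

Σxᵢ = 12+6+8+8+3+4+3+11 = 55, with n = 8.
Posterior ∝ λ^5e^(−4λ) · λ^55e^(−8λ) = λ^60e^(−12λ), i.e. Gamma(shape=61, rate=12).
The mode of a Gamma(a, b) with a ≥ 1 (shape–rate) is (a−1)/b = 60/12 ≈ 5.000.

λ̂_MAP = 5.000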